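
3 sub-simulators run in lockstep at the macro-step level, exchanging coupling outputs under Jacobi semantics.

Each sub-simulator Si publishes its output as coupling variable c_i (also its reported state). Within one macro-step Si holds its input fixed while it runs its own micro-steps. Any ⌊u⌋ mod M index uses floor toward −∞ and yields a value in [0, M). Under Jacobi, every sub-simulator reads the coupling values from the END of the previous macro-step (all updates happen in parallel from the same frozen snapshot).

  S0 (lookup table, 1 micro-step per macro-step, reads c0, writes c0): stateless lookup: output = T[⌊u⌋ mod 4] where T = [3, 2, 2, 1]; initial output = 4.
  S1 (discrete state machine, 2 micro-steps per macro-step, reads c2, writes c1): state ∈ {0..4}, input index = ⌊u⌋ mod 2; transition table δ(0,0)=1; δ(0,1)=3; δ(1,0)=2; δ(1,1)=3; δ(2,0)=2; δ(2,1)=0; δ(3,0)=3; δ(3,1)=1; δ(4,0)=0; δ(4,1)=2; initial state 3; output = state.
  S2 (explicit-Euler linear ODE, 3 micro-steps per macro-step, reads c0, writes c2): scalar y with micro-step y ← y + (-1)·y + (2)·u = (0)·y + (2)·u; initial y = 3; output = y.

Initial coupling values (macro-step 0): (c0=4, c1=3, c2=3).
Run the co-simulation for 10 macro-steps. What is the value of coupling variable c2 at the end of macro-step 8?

macro 1: S0 reads c0=4 → after 1×micro: 3; S1 reads c2=3 → after 2×micro: 3; S2 reads c0=4 → after 3×micro: 8 ⇒ (c0=3, c1=3, c2=8)
macro 2: S0 reads c0=3 → after 1×micro: 1; S1 reads c2=8 → after 2×micro: 3; S2 reads c0=3 → after 3×micro: 6 ⇒ (c0=1, c1=3, c2=6)
macro 3: S0 reads c0=1 → after 1×micro: 2; S1 reads c2=6 → after 2×micro: 3; S2 reads c0=1 → after 3×micro: 2 ⇒ (c0=2, c1=3, c2=2)
macro 4: S0 reads c0=2 → after 1×micro: 2; S1 reads c2=2 → after 2×micro: 3; S2 reads c0=2 → after 3×micro: 4 ⇒ (c0=2, c1=3, c2=4)
macro 5: S0 reads c0=2 → after 1×micro: 2; S1 reads c2=4 → after 2×micro: 3; S2 reads c0=2 → after 3×micro: 4 ⇒ (c0=2, c1=3, c2=4)
macro 6: S0 reads c0=2 → after 1×micro: 2; S1 reads c2=4 → after 2×micro: 3; S2 reads c0=2 → after 3×micro: 4 ⇒ (c0=2, c1=3, c2=4)
macro 7: S0 reads c0=2 → after 1×micro: 2; S1 reads c2=4 → after 2×micro: 3; S2 reads c0=2 → after 3×micro: 4 ⇒ (c0=2, c1=3, c2=4)
macro 8: S0 reads c0=2 → after 1×micro: 2; S1 reads c2=4 → after 2×micro: 3; S2 reads c0=2 → after 3×micro: 4 ⇒ (c0=2, c1=3, c2=4)
macro 9: S0 reads c0=2 → after 1×micro: 2; S1 reads c2=4 → after 2×micro: 3; S2 reads c0=2 → after 3×micro: 4 ⇒ (c0=2, c1=3, c2=4)
macro 10: S0 reads c0=2 → after 1×micro: 2; S1 reads c2=4 → after 2×micro: 3; S2 reads c0=2 → after 3×micro: 4 ⇒ (c0=2, c1=3, c2=4)

c2 at macro-step 8 = 4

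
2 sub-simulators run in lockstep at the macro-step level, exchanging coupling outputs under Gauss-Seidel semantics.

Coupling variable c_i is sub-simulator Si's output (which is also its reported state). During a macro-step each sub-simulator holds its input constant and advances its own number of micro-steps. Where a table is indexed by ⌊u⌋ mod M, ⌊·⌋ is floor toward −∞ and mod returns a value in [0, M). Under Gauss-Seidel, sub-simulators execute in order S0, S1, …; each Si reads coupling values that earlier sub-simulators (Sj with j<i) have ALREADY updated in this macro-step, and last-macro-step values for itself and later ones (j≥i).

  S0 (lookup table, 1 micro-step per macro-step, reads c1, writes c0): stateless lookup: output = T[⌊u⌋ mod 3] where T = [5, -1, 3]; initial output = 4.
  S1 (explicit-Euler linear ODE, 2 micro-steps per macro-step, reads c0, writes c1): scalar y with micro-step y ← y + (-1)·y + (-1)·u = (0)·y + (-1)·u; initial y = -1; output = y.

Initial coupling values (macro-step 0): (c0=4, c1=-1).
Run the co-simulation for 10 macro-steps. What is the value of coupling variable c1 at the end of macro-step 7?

c1 at macro-step 7 = 1

macro 1: S0 reads c1=-1 → after 1×micro: 3; S1 reads c0=3 → after 2×micro: -3 ⇒ (c0=3, c1=-3)
macro 2: S0 reads c1=-3 → after 1×micro: 5; S1 reads c0=5 → after 2×micro: -5 ⇒ (c0=5, c1=-5)
macro 3: S0 reads c1=-5 → after 1×micro: -1; S1 reads c0=-1 → after 2×micro: 1 ⇒ (c0=-1, c1=1)
macro 4: S0 reads c1=1 → after 1×micro: -1; S1 reads c0=-1 → after 2×micro: 1 ⇒ (c0=-1, c1=1)
macro 5: S0 reads c1=1 → after 1×micro: -1; S1 reads c0=-1 → after 2×micro: 1 ⇒ (c0=-1, c1=1)
macro 6: S0 reads c1=1 → after 1×micro: -1; S1 reads c0=-1 → after 2×micro: 1 ⇒ (c0=-1, c1=1)
macro 7: S0 reads c1=1 → after 1×micro: -1; S1 reads c0=-1 → after 2×micro: 1 ⇒ (c0=-1, c1=1)
macro 8: S0 reads c1=1 → after 1×micro: -1; S1 reads c0=-1 → after 2×micro: 1 ⇒ (c0=-1, c1=1)
macro 9: S0 reads c1=1 → after 1×micro: -1; S1 reads c0=-1 → after 2×micro: 1 ⇒ (c0=-1, c1=1)
macro 10: S0 reads c1=1 → after 1×micro: -1; S1 reads c0=-1 → after 2×micro: 1 ⇒ (c0=-1, c1=1)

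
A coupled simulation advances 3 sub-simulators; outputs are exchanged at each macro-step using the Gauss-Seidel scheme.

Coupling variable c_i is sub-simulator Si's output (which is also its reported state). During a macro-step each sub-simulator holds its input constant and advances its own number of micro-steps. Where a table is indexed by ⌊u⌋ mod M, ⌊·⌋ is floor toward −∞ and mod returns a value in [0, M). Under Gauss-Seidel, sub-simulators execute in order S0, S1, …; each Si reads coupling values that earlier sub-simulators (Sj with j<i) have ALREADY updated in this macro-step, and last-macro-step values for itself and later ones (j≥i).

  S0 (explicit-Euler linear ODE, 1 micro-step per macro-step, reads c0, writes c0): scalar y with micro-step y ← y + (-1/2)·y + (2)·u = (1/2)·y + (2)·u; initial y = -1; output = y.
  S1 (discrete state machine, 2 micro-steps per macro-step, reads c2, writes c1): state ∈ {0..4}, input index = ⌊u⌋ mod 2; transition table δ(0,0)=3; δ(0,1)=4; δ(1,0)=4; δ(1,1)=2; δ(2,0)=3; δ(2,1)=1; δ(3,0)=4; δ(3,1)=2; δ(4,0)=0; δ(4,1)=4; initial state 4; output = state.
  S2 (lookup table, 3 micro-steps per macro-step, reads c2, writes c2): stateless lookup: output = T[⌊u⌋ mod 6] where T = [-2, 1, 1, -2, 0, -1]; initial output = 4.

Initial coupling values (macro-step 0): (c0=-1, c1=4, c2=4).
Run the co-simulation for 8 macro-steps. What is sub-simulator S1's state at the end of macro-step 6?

macro 1: S0 reads c0=-1 → after 1×micro: -5/2; S1 reads c2=4 → after 2×micro: 3; S2 reads c2=4 → after 3×micro: 0 ⇒ (c0=-5/2, c1=3, c2=0)
macro 2: S0 reads c0=-5/2 → after 1×micro: -25/4; S1 reads c2=0 → after 2×micro: 0; S2 reads c2=0 → after 3×micro: -2 ⇒ (c0=-25/4, c1=0, c2=-2)
macro 3: S0 reads c0=-25/4 → after 1×micro: -125/8; S1 reads c2=-2 → after 2×micro: 4; S2 reads c2=-2 → after 3×micro: 0 ⇒ (c0=-125/8, c1=4, c2=0)
macro 4: S0 reads c0=-125/8 → after 1×micro: -625/16; S1 reads c2=0 → after 2×micro: 3; S2 reads c2=0 → after 3×micro: -2 ⇒ (c0=-625/16, c1=3, c2=-2)
macro 5: S0 reads c0=-625/16 → after 1×micro: -3125/32; S1 reads c2=-2 → after 2×micro: 0; S2 reads c2=-2 → after 3×micro: 0 ⇒ (c0=-3125/32, c1=0, c2=0)
macro 6: S0 reads c0=-3125/32 → after 1×micro: -15625/64; S1 reads c2=0 → after 2×micro: 4; S2 reads c2=0 → after 3×micro: -2 ⇒ (c0=-15625/64, c1=4, c2=-2)
macro 7: S0 reads c0=-15625/64 → after 1×micro: -78125/128; S1 reads c2=-2 → after 2×micro: 3; S2 reads c2=-2 → after 3×micro: 0 ⇒ (c0=-78125/128, c1=3, c2=0)
macro 8: S0 reads c0=-78125/128 → after 1×micro: -390625/256; S1 reads c2=0 → after 2×micro: 0; S2 reads c2=0 → after 3×micro: -2 ⇒ (c0=-390625/256, c1=0, c2=-2)

S1 state at macro-step 6 = 4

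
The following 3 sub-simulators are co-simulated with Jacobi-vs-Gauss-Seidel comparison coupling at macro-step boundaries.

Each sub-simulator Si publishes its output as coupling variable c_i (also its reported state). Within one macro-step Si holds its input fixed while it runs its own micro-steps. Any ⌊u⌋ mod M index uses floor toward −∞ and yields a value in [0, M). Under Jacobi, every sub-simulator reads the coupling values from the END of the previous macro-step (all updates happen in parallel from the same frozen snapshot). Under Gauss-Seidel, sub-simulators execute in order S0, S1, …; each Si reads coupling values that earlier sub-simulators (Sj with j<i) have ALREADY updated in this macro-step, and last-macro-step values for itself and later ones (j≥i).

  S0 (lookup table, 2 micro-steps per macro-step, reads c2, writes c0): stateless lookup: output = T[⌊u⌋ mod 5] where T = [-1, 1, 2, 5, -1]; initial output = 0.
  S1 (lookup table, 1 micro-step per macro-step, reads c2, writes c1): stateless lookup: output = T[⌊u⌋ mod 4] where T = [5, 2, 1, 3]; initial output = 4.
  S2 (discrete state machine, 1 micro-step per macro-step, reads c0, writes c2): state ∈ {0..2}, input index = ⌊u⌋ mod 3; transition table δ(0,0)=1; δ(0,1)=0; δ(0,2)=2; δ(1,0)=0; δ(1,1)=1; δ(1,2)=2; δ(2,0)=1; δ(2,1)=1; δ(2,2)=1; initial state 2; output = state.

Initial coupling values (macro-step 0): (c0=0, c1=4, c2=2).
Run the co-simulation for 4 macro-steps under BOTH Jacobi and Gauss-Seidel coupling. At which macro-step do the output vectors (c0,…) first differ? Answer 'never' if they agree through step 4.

[Jacobi] macro 1: S0 reads c2=2 → after 2×micro: 2; S1 reads c2=2 → after 1×micro: 1; S2 reads c0=0 → after 1×micro: 1 ⇒ (c0=2, c1=1, c2=1)
[Jacobi] macro 2: S0 reads c2=1 → after 2×micro: 1; S1 reads c2=1 → after 1×micro: 2; S2 reads c0=2 → after 1×micro: 2 ⇒ (c0=1, c1=2, c2=2)
[Jacobi] macro 3: S0 reads c2=2 → after 2×micro: 2; S1 reads c2=2 → after 1×micro: 1; S2 reads c0=1 → after 1×micro: 1 ⇒ (c0=2, c1=1, c2=1)
[Jacobi] macro 4: S0 reads c2=1 → after 2×micro: 1; S1 reads c2=1 → after 1×micro: 2; S2 reads c0=2 → after 1×micro: 2 ⇒ (c0=1, c1=2, c2=2)
[Gauss-Seidel] macro 1: S0 reads c2=2 → after 2×micro: 2; S1 reads c2=2 → after 1×micro: 1; S2 reads c0=2 → after 1×micro: 1 ⇒ (c0=2, c1=1, c2=1)
[Gauss-Seidel] macro 2: S0 reads c2=1 → after 2×micro: 1; S1 reads c2=1 → after 1×micro: 2; S2 reads c0=1 → after 1×micro: 1 ⇒ (c0=1, c1=2, c2=1)
[Gauss-Seidel] macro 3: S0 reads c2=1 → after 2×micro: 1; S1 reads c2=1 → after 1×micro: 2; S2 reads c0=1 → after 1×micro: 1 ⇒ (c0=1, c1=2, c2=1)
[Gauss-Seidel] macro 4: S0 reads c2=1 → after 2×micro: 1; S1 reads c2=1 → after 1×micro: 2; S2 reads c0=1 → after 1×micro: 1 ⇒ (c0=1, c1=2, c2=1)

first divergence at macro-step: 2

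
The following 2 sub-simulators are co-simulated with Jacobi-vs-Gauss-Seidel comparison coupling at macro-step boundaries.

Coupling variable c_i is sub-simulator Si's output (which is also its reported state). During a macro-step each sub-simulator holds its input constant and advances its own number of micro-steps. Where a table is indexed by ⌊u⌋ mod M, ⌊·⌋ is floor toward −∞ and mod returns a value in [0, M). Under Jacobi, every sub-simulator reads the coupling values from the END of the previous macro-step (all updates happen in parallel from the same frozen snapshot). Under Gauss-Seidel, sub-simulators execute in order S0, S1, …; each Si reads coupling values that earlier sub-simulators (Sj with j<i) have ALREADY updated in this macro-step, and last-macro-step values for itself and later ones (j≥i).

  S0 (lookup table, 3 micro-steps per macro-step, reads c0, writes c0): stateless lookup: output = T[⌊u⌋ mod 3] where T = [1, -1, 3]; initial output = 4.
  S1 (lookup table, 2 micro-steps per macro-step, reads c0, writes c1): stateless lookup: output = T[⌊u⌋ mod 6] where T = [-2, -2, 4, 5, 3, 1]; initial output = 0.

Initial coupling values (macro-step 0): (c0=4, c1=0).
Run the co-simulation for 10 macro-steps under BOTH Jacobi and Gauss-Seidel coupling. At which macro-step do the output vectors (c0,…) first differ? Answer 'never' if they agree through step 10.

first divergence at macro-step: 1

[Jacobi] macro 1: S0 reads c0=4 → after 3×micro: -1; S1 reads c0=4 → after 2×micro: 3 ⇒ (c0=-1, c1=3)
[Jacobi] macro 2: S0 reads c0=-1 → after 3×micro: 3; S1 reads c0=-1 → after 2×micro: 1 ⇒ (c0=3, c1=1)
[Jacobi] macro 3: S0 reads c0=3 → after 3×micro: 1; S1 reads c0=3 → after 2×micro: 5 ⇒ (c0=1, c1=5)
[Jacobi] macro 4: S0 reads c0=1 → after 3×micro: -1; S1 reads c0=1 → after 2×micro: -2 ⇒ (c0=-1, c1=-2)
[Jacobi] macro 5: S0 reads c0=-1 → after 3×micro: 3; S1 reads c0=-1 → after 2×micro: 1 ⇒ (c0=3, c1=1)
[Jacobi] macro 6: S0 reads c0=3 → after 3×micro: 1; S1 reads c0=3 → after 2×micro: 5 ⇒ (c0=1, c1=5)
[Jacobi] macro 7: S0 reads c0=1 → after 3×micro: -1; S1 reads c0=1 → after 2×micro: -2 ⇒ (c0=-1, c1=-2)
[Jacobi] macro 8: S0 reads c0=-1 → after 3×micro: 3; S1 reads c0=-1 → after 2×micro: 1 ⇒ (c0=3, c1=1)
[Jacobi] macro 9: S0 reads c0=3 → after 3×micro: 1; S1 reads c0=3 → after 2×micro: 5 ⇒ (c0=1, c1=5)
[Jacobi] macro 10: S0 reads c0=1 → after 3×micro: -1; S1 reads c0=1 → after 2×micro: -2 ⇒ (c0=-1, c1=-2)
[Gauss-Seidel] macro 1: S0 reads c0=4 → after 3×micro: -1; S1 reads c0=-1 → after 2×micro: 1 ⇒ (c0=-1, c1=1)
[Gauss-Seidel] macro 2: S0 reads c0=-1 → after 3×micro: 3; S1 reads c0=3 → after 2×micro: 5 ⇒ (c0=3, c1=5)
[Gauss-Seidel] macro 3: S0 reads c0=3 → after 3×micro: 1; S1 reads c0=1 → after 2×micro: -2 ⇒ (c0=1, c1=-2)
[Gauss-Seidel] macro 4: S0 reads c0=1 → after 3×micro: -1; S1 reads c0=-1 → after 2×micro: 1 ⇒ (c0=-1, c1=1)
[Gauss-Seidel] macro 5: S0 reads c0=-1 → after 3×micro: 3; S1 reads c0=3 → after 2×micro: 5 ⇒ (c0=3, c1=5)
[Gauss-Seidel] macro 6: S0 reads c0=3 → after 3×micro: 1; S1 reads c0=1 → after 2×micro: -2 ⇒ (c0=1, c1=-2)
[Gauss-Seidel] macro 7: S0 reads c0=1 → after 3×micro: -1; S1 reads c0=-1 → after 2×micro: 1 ⇒ (c0=-1, c1=1)
[Gauss-Seidel] macro 8: S0 reads c0=-1 → after 3×micro: 3; S1 reads c0=3 → after 2×micro: 5 ⇒ (c0=3, c1=5)
[Gauss-Seidel] macro 9: S0 reads c0=3 → after 3×micro: 1; S1 reads c0=1 → after 2×micro: -2 ⇒ (c0=1, c1=-2)
[Gauss-Seidel] macro 10: S0 reads c0=1 → after 3×micro: -1; S1 reads c0=-1 → after 2×micro: 1 ⇒ (c0=-1, c1=1)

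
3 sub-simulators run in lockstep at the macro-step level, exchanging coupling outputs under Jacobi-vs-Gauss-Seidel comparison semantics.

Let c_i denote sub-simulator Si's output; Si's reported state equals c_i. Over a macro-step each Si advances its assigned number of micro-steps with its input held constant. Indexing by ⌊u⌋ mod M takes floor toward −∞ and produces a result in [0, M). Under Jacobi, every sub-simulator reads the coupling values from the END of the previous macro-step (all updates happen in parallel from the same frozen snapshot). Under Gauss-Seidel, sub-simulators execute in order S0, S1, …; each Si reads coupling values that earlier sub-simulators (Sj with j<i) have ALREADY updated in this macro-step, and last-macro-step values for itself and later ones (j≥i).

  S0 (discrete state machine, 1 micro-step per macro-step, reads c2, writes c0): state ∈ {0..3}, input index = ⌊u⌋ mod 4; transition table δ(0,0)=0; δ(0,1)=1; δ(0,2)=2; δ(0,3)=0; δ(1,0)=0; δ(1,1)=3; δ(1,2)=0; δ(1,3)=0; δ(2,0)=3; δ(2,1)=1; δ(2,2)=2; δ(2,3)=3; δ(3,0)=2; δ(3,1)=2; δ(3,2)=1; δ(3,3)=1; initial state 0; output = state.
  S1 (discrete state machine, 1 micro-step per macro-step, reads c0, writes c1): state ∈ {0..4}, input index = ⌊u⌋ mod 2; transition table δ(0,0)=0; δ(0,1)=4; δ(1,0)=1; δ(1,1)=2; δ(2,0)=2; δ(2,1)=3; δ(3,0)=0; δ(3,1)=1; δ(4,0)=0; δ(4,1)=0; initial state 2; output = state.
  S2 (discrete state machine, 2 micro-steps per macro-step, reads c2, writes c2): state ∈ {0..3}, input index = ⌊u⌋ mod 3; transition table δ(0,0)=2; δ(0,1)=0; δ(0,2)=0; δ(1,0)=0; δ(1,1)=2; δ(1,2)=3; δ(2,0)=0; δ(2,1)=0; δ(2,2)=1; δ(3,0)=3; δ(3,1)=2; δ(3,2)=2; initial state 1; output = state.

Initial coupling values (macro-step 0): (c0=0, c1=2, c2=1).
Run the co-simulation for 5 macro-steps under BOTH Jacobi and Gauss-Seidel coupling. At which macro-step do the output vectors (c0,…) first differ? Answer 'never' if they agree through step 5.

first divergence at macro-step: 1

[Jacobi] macro 1: S0 reads c2=1 → after 1×micro: 1; S1 reads c0=0 → after 1×micro: 2; S2 reads c2=1 → after 2×micro: 0 ⇒ (c0=1, c1=2, c2=0)
[Jacobi] macro 2: S0 reads c2=0 → after 1×micro: 0; S1 reads c0=1 → after 1×micro: 3; S2 reads c2=0 → after 2×micro: 0 ⇒ (c0=0, c1=3, c2=0)
[Jacobi] macro 3: S0 reads c2=0 → after 1×micro: 0; S1 reads c0=0 → after 1×micro: 0; S2 reads c2=0 → after 2×micro: 0 ⇒ (c0=0, c1=0, c2=0)
[Jacobi] macro 4: S0 reads c2=0 → after 1×micro: 0; S1 reads c0=0 → after 1×micro: 0; S2 reads c2=0 → after 2×micro: 0 ⇒ (c0=0, c1=0, c2=0)
[Jacobi] macro 5: S0 reads c2=0 → after 1×micro: 0; S1 reads c0=0 → after 1×micro: 0; S2 reads c2=0 → after 2×micro: 0 ⇒ (c0=0, c1=0, c2=0)
[Gauss-Seidel] macro 1: S0 reads c2=1 → after 1×micro: 1; S1 reads c0=1 → after 1×micro: 3; S2 reads c2=1 → after 2×micro: 0 ⇒ (c0=1, c1=3, c2=0)
[Gauss-Seidel] macro 2: S0 reads c2=0 → after 1×micro: 0; S1 reads c0=0 → after 1×micro: 0; S2 reads c2=0 → after 2×micro: 0 ⇒ (c0=0, c1=0, c2=0)
[Gauss-Seidel] macro 3: S0 reads c2=0 → after 1×micro: 0; S1 reads c0=0 → after 1×micro: 0; S2 reads c2=0 → after 2×micro: 0 ⇒ (c0=0, c1=0, c2=0)
[Gauss-Seidel] macro 4: S0 reads c2=0 → after 1×micro: 0; S1 reads c0=0 → after 1×micro: 0; S2 reads c2=0 → after 2×micro: 0 ⇒ (c0=0, c1=0, c2=0)
[Gauss-Seidel] macro 5: S0 reads c2=0 → after 1×micro: 0; S1 reads c0=0 → after 1×micro: 0; S2 reads c2=0 → after 2×micro: 0 ⇒ (c0=0, c1=0, c2=0)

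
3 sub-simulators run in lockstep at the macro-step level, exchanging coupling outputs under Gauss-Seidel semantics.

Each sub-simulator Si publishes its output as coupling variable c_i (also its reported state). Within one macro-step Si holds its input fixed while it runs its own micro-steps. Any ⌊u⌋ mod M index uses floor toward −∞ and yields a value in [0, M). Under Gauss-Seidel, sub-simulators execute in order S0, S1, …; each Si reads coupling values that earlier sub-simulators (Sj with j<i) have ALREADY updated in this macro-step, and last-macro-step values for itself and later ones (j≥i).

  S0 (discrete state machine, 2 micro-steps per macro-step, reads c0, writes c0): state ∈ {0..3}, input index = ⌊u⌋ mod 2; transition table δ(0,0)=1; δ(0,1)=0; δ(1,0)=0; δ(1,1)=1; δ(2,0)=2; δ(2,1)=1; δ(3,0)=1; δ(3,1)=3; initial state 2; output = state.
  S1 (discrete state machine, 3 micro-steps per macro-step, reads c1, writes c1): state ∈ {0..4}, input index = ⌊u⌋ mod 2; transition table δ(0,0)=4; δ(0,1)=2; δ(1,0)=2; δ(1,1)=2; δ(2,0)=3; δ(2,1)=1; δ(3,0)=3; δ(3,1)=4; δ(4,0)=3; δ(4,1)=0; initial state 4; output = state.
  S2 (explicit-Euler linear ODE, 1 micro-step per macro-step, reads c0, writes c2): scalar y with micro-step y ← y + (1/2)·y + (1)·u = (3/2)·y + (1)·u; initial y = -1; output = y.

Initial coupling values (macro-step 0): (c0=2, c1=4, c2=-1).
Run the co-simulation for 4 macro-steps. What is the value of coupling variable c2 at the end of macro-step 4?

c2 at macro-step 4 = 179/16

macro 1: S0 reads c0=2 → after 2×micro: 2; S1 reads c1=4 → after 3×micro: 3; S2 reads c0=2 → after 1×micro: 1/2 ⇒ (c0=2, c1=3, c2=1/2)
macro 2: S0 reads c0=2 → after 2×micro: 2; S1 reads c1=3 → after 3×micro: 2; S2 reads c0=2 → after 1×micro: 11/4 ⇒ (c0=2, c1=2, c2=11/4)
macro 3: S0 reads c0=2 → after 2×micro: 2; S1 reads c1=2 → after 3×micro: 3; S2 reads c0=2 → after 1×micro: 49/8 ⇒ (c0=2, c1=3, c2=49/8)
macro 4: S0 reads c0=2 → after 2×micro: 2; S1 reads c1=3 → after 3×micro: 2; S2 reads c0=2 → after 1×micro: 179/16 ⇒ (c0=2, c1=2, c2=179/16)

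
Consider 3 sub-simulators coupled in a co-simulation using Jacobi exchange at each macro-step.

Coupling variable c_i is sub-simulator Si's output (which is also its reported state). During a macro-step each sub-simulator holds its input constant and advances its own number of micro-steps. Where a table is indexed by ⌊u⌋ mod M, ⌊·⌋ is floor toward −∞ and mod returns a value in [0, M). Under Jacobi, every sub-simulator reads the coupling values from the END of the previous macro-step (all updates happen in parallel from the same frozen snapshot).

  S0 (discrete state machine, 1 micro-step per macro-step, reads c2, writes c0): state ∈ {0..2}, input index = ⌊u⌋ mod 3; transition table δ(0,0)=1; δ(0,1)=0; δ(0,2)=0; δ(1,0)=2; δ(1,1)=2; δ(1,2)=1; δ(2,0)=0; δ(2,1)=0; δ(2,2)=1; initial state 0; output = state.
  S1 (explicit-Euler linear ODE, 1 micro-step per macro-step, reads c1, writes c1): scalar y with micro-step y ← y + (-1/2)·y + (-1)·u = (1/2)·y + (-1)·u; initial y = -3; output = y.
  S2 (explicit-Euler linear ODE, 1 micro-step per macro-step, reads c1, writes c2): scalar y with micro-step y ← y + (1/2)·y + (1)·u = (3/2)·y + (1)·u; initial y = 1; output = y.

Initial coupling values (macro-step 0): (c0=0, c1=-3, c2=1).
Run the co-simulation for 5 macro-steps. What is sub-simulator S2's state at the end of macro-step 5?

macro 1: S0 reads c2=1 → after 1×micro: 0; S1 reads c1=-3 → after 1×micro: 3/2; S2 reads c1=-3 → after 1×micro: -3/2 ⇒ (c0=0, c1=3/2, c2=-3/2)
macro 2: S0 reads c2=-3/2 → after 1×micro: 0; S1 reads c1=3/2 → after 1×micro: -3/4; S2 reads c1=3/2 → after 1×micro: -3/4 ⇒ (c0=0, c1=-3/4, c2=-3/4)
macro 3: S0 reads c2=-3/4 → after 1×micro: 0; S1 reads c1=-3/4 → after 1×micro: 3/8; S2 reads c1=-3/4 → after 1×micro: -15/8 ⇒ (c0=0, c1=3/8, c2=-15/8)
macro 4: S0 reads c2=-15/8 → after 1×micro: 0; S1 reads c1=3/8 → after 1×micro: -3/16; S2 reads c1=3/8 → after 1×micro: -39/16 ⇒ (c0=0, c1=-3/16, c2=-39/16)
macro 5: S0 reads c2=-39/16 → after 1×micro: 1; S1 reads c1=-3/16 → after 1×micro: 3/32; S2 reads c1=-3/16 → after 1×micro: -123/32 ⇒ (c0=1, c1=3/32, c2=-123/32)

S2 state at macro-step 5 = -123/32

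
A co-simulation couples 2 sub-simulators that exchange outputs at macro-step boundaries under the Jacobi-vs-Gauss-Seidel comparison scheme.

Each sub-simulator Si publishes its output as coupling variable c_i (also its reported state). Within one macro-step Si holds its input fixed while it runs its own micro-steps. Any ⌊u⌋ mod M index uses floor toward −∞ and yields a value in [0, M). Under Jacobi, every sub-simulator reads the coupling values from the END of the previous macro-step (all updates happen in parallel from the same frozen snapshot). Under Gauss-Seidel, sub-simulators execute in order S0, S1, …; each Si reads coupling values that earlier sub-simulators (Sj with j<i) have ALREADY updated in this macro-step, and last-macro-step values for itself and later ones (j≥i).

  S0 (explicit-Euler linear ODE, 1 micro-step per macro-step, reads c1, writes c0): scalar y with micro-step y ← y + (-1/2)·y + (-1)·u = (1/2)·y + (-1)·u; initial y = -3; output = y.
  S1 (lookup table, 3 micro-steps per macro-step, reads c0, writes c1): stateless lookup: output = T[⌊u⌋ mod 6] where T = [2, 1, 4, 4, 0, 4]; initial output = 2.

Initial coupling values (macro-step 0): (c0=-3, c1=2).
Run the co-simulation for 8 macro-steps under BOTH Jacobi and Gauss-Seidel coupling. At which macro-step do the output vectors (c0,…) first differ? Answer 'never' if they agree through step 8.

first divergence at macro-step: 2

[Jacobi] macro 1: S0 reads c1=2 → after 1×micro: -7/2; S1 reads c0=-3 → after 3×micro: 4 ⇒ (c0=-7/2, c1=4)
[Jacobi] macro 2: S0 reads c1=4 → after 1×micro: -23/4; S1 reads c0=-7/2 → after 3×micro: 4 ⇒ (c0=-23/4, c1=4)
[Jacobi] macro 3: S0 reads c1=4 → after 1×micro: -55/8; S1 reads c0=-23/4 → after 3×micro: 2 ⇒ (c0=-55/8, c1=2)
[Jacobi] macro 4: S0 reads c1=2 → after 1×micro: -87/16; S1 reads c0=-55/8 → after 3×micro: 4 ⇒ (c0=-87/16, c1=4)
[Jacobi] macro 5: S0 reads c1=4 → after 1×micro: -215/32; S1 reads c0=-87/16 → after 3×micro: 2 ⇒ (c0=-215/32, c1=2)
[Jacobi] macro 6: S0 reads c1=2 → after 1×micro: -343/64; S1 reads c0=-215/32 → after 3×micro: 4 ⇒ (c0=-343/64, c1=4)
[Jacobi] macro 7: S0 reads c1=4 → after 1×micro: -855/128; S1 reads c0=-343/64 → after 3×micro: 2 ⇒ (c0=-855/128, c1=2)
[Jacobi] macro 8: S0 reads c1=2 → after 1×micro: -1367/256; S1 reads c0=-855/128 → after 3×micro: 4 ⇒ (c0=-1367/256, c1=4)
[Gauss-Seidel] macro 1: S0 reads c1=2 → after 1×micro: -7/2; S1 reads c0=-7/2 → after 3×micro: 4 ⇒ (c0=-7/2, c1=4)
[Gauss-Seidel] macro 2: S0 reads c1=4 → after 1×micro: -23/4; S1 reads c0=-23/4 → after 3×micro: 2 ⇒ (c0=-23/4, c1=2)
[Gauss-Seidel] macro 3: S0 reads c1=2 → after 1×micro: -39/8; S1 reads c0=-39/8 → after 3×micro: 1 ⇒ (c0=-39/8, c1=1)
[Gauss-Seidel] macro 4: S0 reads c1=1 → after 1×micro: -55/16; S1 reads c0=-55/16 → after 3×micro: 4 ⇒ (c0=-55/16, c1=4)
[Gauss-Seidel] macro 5: S0 reads c1=4 → after 1×micro: -183/32; S1 reads c0=-183/32 → after 3×micro: 2 ⇒ (c0=-183/32, c1=2)
[Gauss-Seidel] macro 6: S0 reads c1=2 → after 1×micro: -311/64; S1 reads c0=-311/64 → after 3×micro: 1 ⇒ (c0=-311/64, c1=1)
[Gauss-Seidel] macro 7: S0 reads c1=1 → after 1×micro: -439/128; S1 reads c0=-439/128 → after 3×micro: 4 ⇒ (c0=-439/128, c1=4)
[Gauss-Seidel] macro 8: S0 reads c1=4 → after 1×micro: -1463/256; S1 reads c0=-1463/256 → after 3×micro: 2 ⇒ (c0=-1463/256, c1=2)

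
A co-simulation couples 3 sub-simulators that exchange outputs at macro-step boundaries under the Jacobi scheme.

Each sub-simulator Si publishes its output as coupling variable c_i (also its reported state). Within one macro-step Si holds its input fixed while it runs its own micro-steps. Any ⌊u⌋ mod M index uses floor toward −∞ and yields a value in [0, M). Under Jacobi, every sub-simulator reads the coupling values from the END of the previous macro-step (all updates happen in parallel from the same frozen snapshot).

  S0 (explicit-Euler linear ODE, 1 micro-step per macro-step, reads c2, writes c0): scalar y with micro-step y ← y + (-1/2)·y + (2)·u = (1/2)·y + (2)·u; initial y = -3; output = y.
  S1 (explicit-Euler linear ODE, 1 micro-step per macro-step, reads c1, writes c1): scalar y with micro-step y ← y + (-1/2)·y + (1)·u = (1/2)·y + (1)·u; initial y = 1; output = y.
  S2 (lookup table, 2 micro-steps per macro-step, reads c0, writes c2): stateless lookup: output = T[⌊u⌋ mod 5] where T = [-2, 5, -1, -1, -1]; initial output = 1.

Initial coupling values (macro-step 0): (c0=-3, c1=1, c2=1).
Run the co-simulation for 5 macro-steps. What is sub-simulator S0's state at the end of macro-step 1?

S0 state at macro-step 1 = 1/2

macro 1: S0 reads c2=1 → after 1×micro: 1/2; S1 reads c1=1 → after 1×micro: 3/2; S2 reads c0=-3 → after 2×micro: -1 ⇒ (c0=1/2, c1=3/2, c2=-1)
macro 2: S0 reads c2=-1 → after 1×micro: -7/4; S1 reads c1=3/2 → after 1×micro: 9/4; S2 reads c0=1/2 → after 2×micro: -2 ⇒ (c0=-7/4, c1=9/4, c2=-2)
macro 3: S0 reads c2=-2 → after 1×micro: -39/8; S1 reads c1=9/4 → after 1×micro: 27/8; S2 reads c0=-7/4 → after 2×micro: -1 ⇒ (c0=-39/8, c1=27/8, c2=-1)
macro 4: S0 reads c2=-1 → after 1×micro: -71/16; S1 reads c1=27/8 → after 1×micro: 81/16; S2 reads c0=-39/8 → after 2×micro: -2 ⇒ (c0=-71/16, c1=81/16, c2=-2)
macro 5: S0 reads c2=-2 → after 1×micro: -199/32; S1 reads c1=81/16 → after 1×micro: 243/32; S2 reads c0=-71/16 → after 2×micro: -2 ⇒ (c0=-199/32, c1=243/32, c2=-2)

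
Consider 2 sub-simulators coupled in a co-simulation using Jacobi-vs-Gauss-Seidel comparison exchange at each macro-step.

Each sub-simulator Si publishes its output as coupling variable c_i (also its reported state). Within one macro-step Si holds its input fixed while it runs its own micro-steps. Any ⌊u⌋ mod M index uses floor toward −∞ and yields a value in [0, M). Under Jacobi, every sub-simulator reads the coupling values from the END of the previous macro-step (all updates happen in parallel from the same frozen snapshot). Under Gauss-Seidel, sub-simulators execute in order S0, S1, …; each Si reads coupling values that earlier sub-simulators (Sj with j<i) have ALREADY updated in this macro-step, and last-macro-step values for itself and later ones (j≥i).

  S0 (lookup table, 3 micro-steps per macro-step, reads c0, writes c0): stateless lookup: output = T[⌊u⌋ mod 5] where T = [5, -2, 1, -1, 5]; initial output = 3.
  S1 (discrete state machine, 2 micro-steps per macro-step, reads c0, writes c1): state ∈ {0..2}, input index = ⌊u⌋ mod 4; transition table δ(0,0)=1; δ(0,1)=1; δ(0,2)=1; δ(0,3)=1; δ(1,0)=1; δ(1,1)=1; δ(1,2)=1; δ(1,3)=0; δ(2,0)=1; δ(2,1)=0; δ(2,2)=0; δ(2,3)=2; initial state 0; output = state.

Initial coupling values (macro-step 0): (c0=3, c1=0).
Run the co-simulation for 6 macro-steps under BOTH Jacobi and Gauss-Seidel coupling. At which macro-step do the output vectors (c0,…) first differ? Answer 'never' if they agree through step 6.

[Jacobi] macro 1: S0 reads c0=3 → after 3×micro: -1; S1 reads c0=3 → after 2×micro: 0 ⇒ (c0=-1, c1=0)
[Jacobi] macro 2: S0 reads c0=-1 → after 3×micro: 5; S1 reads c0=-1 → after 2×micro: 0 ⇒ (c0=5, c1=0)
[Jacobi] macro 3: S0 reads c0=5 → after 3×micro: 5; S1 reads c0=5 → after 2×micro: 1 ⇒ (c0=5, c1=1)
[Jacobi] macro 4: S0 reads c0=5 → after 3×micro: 5; S1 reads c0=5 → after 2×micro: 1 ⇒ (c0=5, c1=1)
[Jacobi] macro 5: S0 reads c0=5 → after 3×micro: 5; S1 reads c0=5 → after 2×micro: 1 ⇒ (c0=5, c1=1)
[Jacobi] macro 6: S0 reads c0=5 → after 3×micro: 5; S1 reads c0=5 → after 2×micro: 1 ⇒ (c0=5, c1=1)
[Gauss-Seidel] macro 1: S0 reads c0=3 → after 3×micro: -1; S1 reads c0=-1 → after 2×micro: 0 ⇒ (c0=-1, c1=0)
[Gauss-Seidel] macro 2: S0 reads c0=-1 → after 3×micro: 5; S1 reads c0=5 → after 2×micro: 1 ⇒ (c0=5, c1=1)
[Gauss-Seidel] macro 3: S0 reads c0=5 → after 3×micro: 5; S1 reads c0=5 → after 2×micro: 1 ⇒ (c0=5, c1=1)
[Gauss-Seidel] macro 4: S0 reads c0=5 → after 3×micro: 5; S1 reads c0=5 → after 2×micro: 1 ⇒ (c0=5, c1=1)
[Gauss-Seidel] macro 5: S0 reads c0=5 → after 3×micro: 5; S1 reads c0=5 → after 2×micro: 1 ⇒ (c0=5, c1=1)
[Gauss-Seidel] macro 6: S0 reads c0=5 → after 3×micro: 5; S1 reads c0=5 → after 2×micro: 1 ⇒ (c0=5, c1=1)

first divergence at macro-step: 2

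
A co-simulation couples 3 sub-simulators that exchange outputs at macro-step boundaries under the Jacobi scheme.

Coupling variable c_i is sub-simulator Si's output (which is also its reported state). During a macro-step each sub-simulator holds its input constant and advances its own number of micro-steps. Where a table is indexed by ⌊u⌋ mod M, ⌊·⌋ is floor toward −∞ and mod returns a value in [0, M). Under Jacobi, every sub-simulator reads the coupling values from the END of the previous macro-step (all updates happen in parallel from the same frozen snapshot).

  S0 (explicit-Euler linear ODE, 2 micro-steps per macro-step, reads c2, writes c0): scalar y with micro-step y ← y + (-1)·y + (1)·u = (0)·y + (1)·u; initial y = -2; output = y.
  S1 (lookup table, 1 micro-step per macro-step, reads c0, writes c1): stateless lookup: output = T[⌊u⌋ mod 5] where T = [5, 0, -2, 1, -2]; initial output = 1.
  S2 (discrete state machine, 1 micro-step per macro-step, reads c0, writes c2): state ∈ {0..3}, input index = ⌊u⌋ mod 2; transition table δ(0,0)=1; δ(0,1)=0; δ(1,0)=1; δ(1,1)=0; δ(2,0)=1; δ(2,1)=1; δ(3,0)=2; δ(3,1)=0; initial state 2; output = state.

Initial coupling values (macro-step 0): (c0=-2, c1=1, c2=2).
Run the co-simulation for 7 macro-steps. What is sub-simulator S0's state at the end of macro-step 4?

S0 state at macro-step 4 = 0

macro 1: S0 reads c2=2 → after 2×micro: 2; S1 reads c0=-2 → after 1×micro: 1; S2 reads c0=-2 → after 1×micro: 1 ⇒ (c0=2, c1=1, c2=1)
macro 2: S0 reads c2=1 → after 2×micro: 1; S1 reads c0=2 → after 1×micro: -2; S2 reads c0=2 → after 1×micro: 1 ⇒ (c0=1, c1=-2, c2=1)
macro 3: S0 reads c2=1 → after 2×micro: 1; S1 reads c0=1 → after 1×micro: 0; S2 reads c0=1 → after 1×micro: 0 ⇒ (c0=1, c1=0, c2=0)
macro 4: S0 reads c2=0 → after 2×micro: 0; S1 reads c0=1 → after 1×micro: 0; S2 reads c0=1 → after 1×micro: 0 ⇒ (c0=0, c1=0, c2=0)
macro 5: S0 reads c2=0 → after 2×micro: 0; S1 reads c0=0 → after 1×micro: 5; S2 reads c0=0 → after 1×micro: 1 ⇒ (c0=0, c1=5, c2=1)
macro 6: S0 reads c2=1 → after 2×micro: 1; S1 reads c0=0 → after 1×micro: 5; S2 reads c0=0 → after 1×micro: 1 ⇒ (c0=1, c1=5, c2=1)
macro 7: S0 reads c2=1 → after 2×micro: 1; S1 reads c0=1 → after 1×micro: 0; S2 reads c0=1 → after 1×micro: 0 ⇒ (c0=1, c1=0, c2=0)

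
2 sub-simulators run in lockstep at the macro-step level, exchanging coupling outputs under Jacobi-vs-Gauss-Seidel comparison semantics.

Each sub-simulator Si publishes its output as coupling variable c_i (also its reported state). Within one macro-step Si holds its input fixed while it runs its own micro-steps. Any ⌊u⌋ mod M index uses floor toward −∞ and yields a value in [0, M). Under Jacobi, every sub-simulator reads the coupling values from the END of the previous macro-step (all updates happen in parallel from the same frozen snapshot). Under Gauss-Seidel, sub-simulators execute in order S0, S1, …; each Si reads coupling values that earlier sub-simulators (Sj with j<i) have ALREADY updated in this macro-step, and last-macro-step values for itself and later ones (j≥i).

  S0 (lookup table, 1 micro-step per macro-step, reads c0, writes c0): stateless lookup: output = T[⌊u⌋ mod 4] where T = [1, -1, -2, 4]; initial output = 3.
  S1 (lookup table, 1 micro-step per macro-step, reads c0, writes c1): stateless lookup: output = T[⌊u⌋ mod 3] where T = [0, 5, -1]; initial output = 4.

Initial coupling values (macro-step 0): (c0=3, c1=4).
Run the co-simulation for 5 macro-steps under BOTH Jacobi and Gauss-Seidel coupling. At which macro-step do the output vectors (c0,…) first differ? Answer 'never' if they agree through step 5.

first divergence at macro-step: 1

[Jacobi] macro 1: S0 reads c0=3 → after 1×micro: 4; S1 reads c0=3 → after 1×micro: 0 ⇒ (c0=4, c1=0)
[Jacobi] macro 2: S0 reads c0=4 → after 1×micro: 1; S1 reads c0=4 → after 1×micro: 5 ⇒ (c0=1, c1=5)
[Jacobi] macro 3: S0 reads c0=1 → after 1×micro: -1; S1 reads c0=1 → after 1×micro: 5 ⇒ (c0=-1, c1=5)
[Jacobi] macro 4: S0 reads c0=-1 → after 1×micro: 4; S1 reads c0=-1 → after 1×micro: -1 ⇒ (c0=4, c1=-1)
[Jacobi] macro 5: S0 reads c0=4 → after 1×micro: 1; S1 reads c0=4 → after 1×micro: 5 ⇒ (c0=1, c1=5)
[Gauss-Seidel] macro 1: S0 reads c0=3 → after 1×micro: 4; S1 reads c0=4 → after 1×micro: 5 ⇒ (c0=4, c1=5)
[Gauss-Seidel] macro 2: S0 reads c0=4 → after 1×micro: 1; S1 reads c0=1 → after 1×micro: 5 ⇒ (c0=1, c1=5)
[Gauss-Seidel] macro 3: S0 reads c0=1 → after 1×micro: -1; S1 reads c0=-1 → after 1×micro: -1 ⇒ (c0=-1, c1=-1)
[Gauss-Seidel] macro 4: S0 reads c0=-1 → after 1×micro: 4; S1 reads c0=4 → after 1×micro: 5 ⇒ (c0=4, c1=5)
[Gauss-Seidel] macro 5: S0 reads c0=4 → after 1×micro: 1; S1 reads c0=1 → after 1×micro: 5 ⇒ (c0=1, c1=5)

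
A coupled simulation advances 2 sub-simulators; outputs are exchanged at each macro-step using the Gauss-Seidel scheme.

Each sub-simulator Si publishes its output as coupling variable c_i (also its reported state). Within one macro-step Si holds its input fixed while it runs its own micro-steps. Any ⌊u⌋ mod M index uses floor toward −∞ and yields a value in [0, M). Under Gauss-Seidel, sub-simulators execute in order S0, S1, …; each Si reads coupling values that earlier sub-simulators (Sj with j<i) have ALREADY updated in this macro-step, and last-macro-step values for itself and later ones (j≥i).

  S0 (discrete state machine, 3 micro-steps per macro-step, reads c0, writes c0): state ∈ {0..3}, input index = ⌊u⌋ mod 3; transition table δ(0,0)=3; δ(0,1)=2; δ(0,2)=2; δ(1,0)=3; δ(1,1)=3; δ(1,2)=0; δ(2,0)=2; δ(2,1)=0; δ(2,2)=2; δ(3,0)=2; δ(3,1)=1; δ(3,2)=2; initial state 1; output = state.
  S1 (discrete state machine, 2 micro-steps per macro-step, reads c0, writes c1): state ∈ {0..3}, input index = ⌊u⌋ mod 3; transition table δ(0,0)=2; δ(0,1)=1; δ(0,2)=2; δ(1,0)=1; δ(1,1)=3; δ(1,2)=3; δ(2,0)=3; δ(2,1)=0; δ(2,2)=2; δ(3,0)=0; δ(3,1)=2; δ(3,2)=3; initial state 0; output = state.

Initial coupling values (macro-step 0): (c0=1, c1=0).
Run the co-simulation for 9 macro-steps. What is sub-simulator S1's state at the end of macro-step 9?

S1 state at macro-step 9 = 3

macro 1: S0 reads c0=1 → after 3×micro: 3; S1 reads c0=3 → after 2×micro: 3 ⇒ (c0=3, c1=3)
macro 2: S0 reads c0=3 → after 3×micro: 2; S1 reads c0=2 → after 2×micro: 3 ⇒ (c0=2, c1=3)
macro 3: S0 reads c0=2 → after 3×micro: 2; S1 reads c0=2 → after 2×micro: 3 ⇒ (c0=2, c1=3)
macro 4: S0 reads c0=2 → after 3×micro: 2; S1 reads c0=2 → after 2×micro: 3 ⇒ (c0=2, c1=3)
macro 5: S0 reads c0=2 → after 3×micro: 2; S1 reads c0=2 → after 2×micro: 3 ⇒ (c0=2, c1=3)
macro 6: S0 reads c0=2 → after 3×micro: 2; S1 reads c0=2 → after 2×micro: 3 ⇒ (c0=2, c1=3)
macro 7: S0 reads c0=2 → after 3×micro: 2; S1 reads c0=2 → after 2×micro: 3 ⇒ (c0=2, c1=3)
macro 8: S0 reads c0=2 → after 3×micro: 2; S1 reads c0=2 → after 2×micro: 3 ⇒ (c0=2, c1=3)
macro 9: S0 reads c0=2 → after 3×micro: 2; S1 reads c0=2 → after 2×micro: 3 ⇒ (c0=2, c1=3)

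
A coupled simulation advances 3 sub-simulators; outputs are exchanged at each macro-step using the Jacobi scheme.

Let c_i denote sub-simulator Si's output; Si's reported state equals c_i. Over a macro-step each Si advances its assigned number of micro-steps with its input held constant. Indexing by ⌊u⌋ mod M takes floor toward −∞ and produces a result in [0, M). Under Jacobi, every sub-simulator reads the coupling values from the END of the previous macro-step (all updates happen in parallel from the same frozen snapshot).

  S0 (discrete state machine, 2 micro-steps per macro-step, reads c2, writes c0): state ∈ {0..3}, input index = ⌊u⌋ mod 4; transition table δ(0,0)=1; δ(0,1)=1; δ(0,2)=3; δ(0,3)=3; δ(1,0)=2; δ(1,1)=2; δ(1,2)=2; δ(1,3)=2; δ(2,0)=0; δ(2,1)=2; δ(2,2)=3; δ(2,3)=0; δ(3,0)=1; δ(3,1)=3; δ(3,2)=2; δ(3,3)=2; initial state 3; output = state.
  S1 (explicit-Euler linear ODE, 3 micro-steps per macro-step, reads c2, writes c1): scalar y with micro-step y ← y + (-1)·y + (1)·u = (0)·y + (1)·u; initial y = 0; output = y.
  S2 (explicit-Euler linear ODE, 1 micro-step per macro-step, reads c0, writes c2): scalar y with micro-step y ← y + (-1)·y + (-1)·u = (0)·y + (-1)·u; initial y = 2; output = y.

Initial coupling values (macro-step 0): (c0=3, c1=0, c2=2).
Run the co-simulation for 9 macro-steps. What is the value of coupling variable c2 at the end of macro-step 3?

c2 at macro-step 3 = -3

macro 1: S0 reads c2=2 → after 2×micro: 3; S1 reads c2=2 → after 3×micro: 2; S2 reads c0=3 → after 1×micro: -3 ⇒ (c0=3, c1=2, c2=-3)
macro 2: S0 reads c2=-3 → after 2×micro: 3; S1 reads c2=-3 → after 3×micro: -3; S2 reads c0=3 → after 1×micro: -3 ⇒ (c0=3, c1=-3, c2=-3)
macro 3: S0 reads c2=-3 → after 2×micro: 3; S1 reads c2=-3 → after 3×micro: -3; S2 reads c0=3 → after 1×micro: -3 ⇒ (c0=3, c1=-3, c2=-3)
macro 4: S0 reads c2=-3 → after 2×micro: 3; S1 reads c2=-3 → after 3×micro: -3; S2 reads c0=3 → after 1×micro: -3 ⇒ (c0=3, c1=-3, c2=-3)
macro 5: S0 reads c2=-3 → after 2×micro: 3; S1 reads c2=-3 → after 3×micro: -3; S2 reads c0=3 → after 1×micro: -3 ⇒ (c0=3, c1=-3, c2=-3)
macro 6: S0 reads c2=-3 → after 2×micro: 3; S1 reads c2=-3 → after 3×micro: -3; S2 reads c0=3 → after 1×micro: -3 ⇒ (c0=3, c1=-3, c2=-3)
macro 7: S0 reads c2=-3 → after 2×micro: 3; S1 reads c2=-3 → after 3×micro: -3; S2 reads c0=3 → after 1×micro: -3 ⇒ (c0=3, c1=-3, c2=-3)
macro 8: S0 reads c2=-3 → after 2×micro: 3; S1 reads c2=-3 → after 3×micro: -3; S2 reads c0=3 → after 1×micro: -3 ⇒ (c0=3, c1=-3, c2=-3)
macro 9: S0 reads c2=-3 → after 2×micro: 3; S1 reads c2=-3 → after 3×micro: -3; S2 reads c0=3 → after 1×micro: -3 ⇒ (c0=3, c1=-3, c2=-3)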